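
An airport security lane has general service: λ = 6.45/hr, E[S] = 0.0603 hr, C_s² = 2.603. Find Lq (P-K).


ρ = λ·E[S] = 6.45·0.0603 = 0.3889
Lq = ρ²(1+C_s²)/(2(1−ρ)) = 0.1513·(1+2.603)/(2·0.6111)
= 0.1513·3.6030/1.2221 = 0.44597

Final: 0.44597


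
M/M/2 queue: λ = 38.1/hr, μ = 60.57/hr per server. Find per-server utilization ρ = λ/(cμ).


ρ = λ/(cμ) = 38.1/(2·60.57) = 38.1/121.14 = 0.3145

Final: 0.3145


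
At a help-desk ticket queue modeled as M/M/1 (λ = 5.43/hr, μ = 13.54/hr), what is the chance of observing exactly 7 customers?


ρ = 5.43/13.54 = 0.4010
P_n = (1−ρ)·ρ^n = (1 − 0.4010)·0.4010^7 = 0.5990·0.001668 = 0.0009992

Final: 0.0009992


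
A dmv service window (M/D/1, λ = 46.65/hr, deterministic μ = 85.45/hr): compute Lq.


ρ = 46.65/85.45 = 0.5459
M/D/1: Lq = ρ²/(2(1−ρ)) = 0.2980/(2·0.4541) = 0.32819

Final: 0.32819


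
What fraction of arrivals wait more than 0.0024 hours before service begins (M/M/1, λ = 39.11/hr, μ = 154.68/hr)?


ρ = 39.11/154.68 = 0.2528
P(Wq > t) = ρ·e^{−(μ−λ)t} = 0.2528·e^{−0.2774}
= 0.2528·0.757776 = 0.191599

Final: 0.191599


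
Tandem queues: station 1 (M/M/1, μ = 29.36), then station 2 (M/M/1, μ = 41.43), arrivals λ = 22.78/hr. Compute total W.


Each node sees arrival rate λ = 22.78/hr (tandem ⇒ throughput preserved).
W₁ = 1/(μ₁−λ) = 1/(29.36−22.78) = 0.15198 hr
W₂ = 1/(μ₂−λ) = 1/(41.43−22.78) = 0.05362 hr
W_total = W₁ + W₂ = 0.15198 + 0.05362 = 0.20559 hr

Final: 0.20559 hr


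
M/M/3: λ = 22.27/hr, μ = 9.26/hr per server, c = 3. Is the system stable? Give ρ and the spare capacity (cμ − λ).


Total capacity cμ = 3·9.26 = 27.78/hr
ρ = λ/(cμ) = 22.27/27.78 = 0.8017
Stable ⇔ ρ < 1: YES
Spare capacity = cμ − λ = 27.78 − 22.27 = 5.51/hr

Final: ρ = 0.8017; stable; margin = 5.51/hr


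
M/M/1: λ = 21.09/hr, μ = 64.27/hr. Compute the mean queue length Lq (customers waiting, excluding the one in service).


ρ = 21.09/64.27 = 0.3281
Lq = ρ²/(1−ρ) = 0.1077/0.6719 = 0.1603

Final: 0.1603


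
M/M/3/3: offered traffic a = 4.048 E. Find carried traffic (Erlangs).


B(3,4.048) = 0.455017 (Erlang-B)
Carried load = a(1 − B) = 4.048·(1 − 0.455017) = 4.048·0.544983 = 2.2061 E

Final: 2.2061 Erlangs


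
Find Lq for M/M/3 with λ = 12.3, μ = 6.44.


a = λ/μ = 1.9099; ρ = a/3 = 0.6366
P₀ = 0.126109
Lq = P₀·a^c·ρ / (c!·(1−ρ)²) = 0.126109·6.96719·0.6366/(6·0.13203)
= 0.70614

Final: 0.70614


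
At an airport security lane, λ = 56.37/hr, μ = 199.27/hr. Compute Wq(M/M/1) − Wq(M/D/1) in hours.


ρ = 56.37/199.27 = 0.2829
Wq(M/M/1) = ρ/(μ−λ) = 0.2829/142.90 = 0.001980 hr
Wq(M/D/1) = ρ/(2(μ−λ)) = 0.0009898 hr
Savings = 0.001980 − 0.0009898 = 0.0009898 hr

Final: 0.0009898 hr


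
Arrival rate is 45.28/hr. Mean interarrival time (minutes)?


Mean interarrival time = 1/λ = 1/45.28 hour = 0.02208 hour
In minutes: 0.02208 × 60 = 1.3251 min

Final: 1.3251 min


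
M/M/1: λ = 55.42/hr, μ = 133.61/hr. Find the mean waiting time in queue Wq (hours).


ρ = 55.42/133.61 = 0.4148
Wq = ρ/(μ−λ) = 0.4148/(133.61 − 55.42) = 0.4148/78.19 = 0.005305 hr

Final: 0.005305 hr


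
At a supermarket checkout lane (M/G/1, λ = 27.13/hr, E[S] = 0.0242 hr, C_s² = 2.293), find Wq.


ρ = λ·E[S] = 27.13·0.0242 = 0.6565
E[S²] = E[S]²(1+C_s²) = 0.0242²·(1+2.293) = 0.001929
Wq = λ·E[S²]/(2(1−ρ)) = 27.13·0.001929/(2·0.3435) = 0.07617 hr

Final: 0.07617 hr


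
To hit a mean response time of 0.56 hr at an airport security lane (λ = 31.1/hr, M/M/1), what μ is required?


W = 1/(μ−λ) ⇒ μ − λ = 1/W = 1/0.56 = 1.7857
μ = λ + 1/W = 31.1 + 1.7857 = 32.8857 per hr

Final: 32.8857 /hr


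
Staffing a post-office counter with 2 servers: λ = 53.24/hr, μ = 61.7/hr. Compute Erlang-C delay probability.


a = λ/μ = 0.8629; ρ = a/2 = 0.4314
P₀ = 0.397192 (from M/M/c formula)
C(c,a) = [a^c/(c!(1−ρ))]·P₀ = [0.74457/(2·0.5686)]·0.397192
= 0.65479·0.397192 = 0.260077

Final: 0.260077


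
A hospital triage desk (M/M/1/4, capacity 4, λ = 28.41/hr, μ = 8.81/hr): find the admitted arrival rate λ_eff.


ρ = 3.2247; P_K = (1−ρ)ρ^4/(1−ρ^5) = 0.691882
λ_eff = λ(1 − P_K) = 28.41·(1 − 0.691882) = 28.41·0.308118 = 8.7536 /hr

Final: 8.7536 /hr


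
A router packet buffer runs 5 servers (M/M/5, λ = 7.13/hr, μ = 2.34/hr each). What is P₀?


a = λ/μ = 7.13/2.34 = 3.0470; ρ = a/c = 0.6094
Σ_{k=0}^{4} a^k/k! (terms k=0..4) = 1.00000 + 3.04701 + 4.64213 + 4.71487 + 3.59156 = 16.99557
Tail: a^5/(5!(1−ρ)) = 262.64453/(120·0.3906) = 5.60347
P₀ = 1/(16.99557 + 5.60347) = 1/22.59904 = 0.044250

Final: 0.044250


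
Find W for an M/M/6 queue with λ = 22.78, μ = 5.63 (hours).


a = 4.0462; ρ = 0.6744; P₀ = 0.015824
Lq = P₀·a^c·ρ/(c!(1−ρ)²) = 0.61333
Wq = Lq/λ = 0.61333/22.78 = 0.02692 hr
W = Wq + 1/μ = 0.02692 + 0.17762 = 0.20454 hr

Final: 0.20454 hr


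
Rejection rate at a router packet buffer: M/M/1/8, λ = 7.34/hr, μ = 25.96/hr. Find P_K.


ρ = λ/μ = 7.34/25.96 = 0.2827
P_K = (1−ρ)ρ^K/(1−ρ^(K+1)) = (0.7173·0.00004084)/(1 − 0.00001155)
= 0.00002930/0.999988 = 0.00002930

Final: 0.00002930


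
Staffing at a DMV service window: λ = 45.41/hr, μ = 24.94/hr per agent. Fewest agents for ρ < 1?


Stability requires cμ > λ ⇔ c > λ/μ.
λ/μ = 45.41/24.94 = 1.8208
Minimum integer c = ⌊1.8208⌋ + 1 = 2
Check: 2·24.94 = 49.88 > 45.41, while 1·24.94 = 24.94 ≤ 45.41

Final: 2 servers


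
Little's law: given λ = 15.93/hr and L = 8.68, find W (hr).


W = L/λ = 8.68/15.93 = 0.5449 hr

Final: 0.5449 hr


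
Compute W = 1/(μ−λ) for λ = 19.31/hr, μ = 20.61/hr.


W = 1/(μ−λ) = 1/(20.61 − 19.31) = 1/1.30 = 0.7692 hr

Final: 0.7692 hr


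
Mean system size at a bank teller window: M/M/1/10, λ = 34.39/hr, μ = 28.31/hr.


ρ = 34.39/28.31 = 1.2148
L = ρ[1 − (K+1)ρ^K + Kρ^(K+1)] / [(1−ρ)(1−ρ^(K+1))]
Numerator: 1.2148·(1 − 11·6.997180 + 10·8.499930) = 10.969719
Denominator: (-0.2148)·(-7.499930) = 1.610723
L = 10.969719/1.610723 = 6.8104

Final: 6.8104


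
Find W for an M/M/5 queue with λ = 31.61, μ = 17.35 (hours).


a = 1.8219; ρ = 0.3644; P₀ = 0.160986
Lq = P₀·a^c·ρ/(c!(1−ρ)²) = 0.02429
Wq = Lq/λ = 0.02429/31.61 = 0.0007684 hr
W = Wq + 1/μ = 0.0007684 + 0.05764 = 0.05841 hr

Final: 0.05841 hr


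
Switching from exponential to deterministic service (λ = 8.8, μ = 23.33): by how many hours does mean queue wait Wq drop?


ρ = 8.8/23.33 = 0.3772
Wq(M/M/1) = ρ/(μ−λ) = 0.3772/14.53 = 0.02596 hr
Wq(M/D/1) = ρ/(2(μ−λ)) = 0.01298 hr
Savings = 0.02596 − 0.01298 = 0.01298 hr

Final: 0.01298 hr


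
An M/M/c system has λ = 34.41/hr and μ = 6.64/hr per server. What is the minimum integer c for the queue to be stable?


Stability requires cμ > λ ⇔ c > λ/μ.
λ/μ = 34.41/6.64 = 5.1822
Minimum integer c = ⌊5.1822⌋ + 1 = 6
Check: 6·6.64 = 39.84 > 34.41, while 5·6.64 = 33.20 ≤ 34.41

Final: 6 servers


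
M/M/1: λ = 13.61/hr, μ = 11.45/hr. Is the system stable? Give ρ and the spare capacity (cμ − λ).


Total capacity cμ = 1·11.45 = 11.45/hr
ρ = λ/(cμ) = 13.61/11.45 = 1.1886
Stable ⇔ ρ < 1: NO
Spare capacity = cμ − λ = 11.45 − 13.61 = -2.16/hr

Final: ρ = 1.1886; unstable; margin = -2.16/hr


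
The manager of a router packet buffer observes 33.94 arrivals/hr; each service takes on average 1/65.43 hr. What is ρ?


ρ = λ/μ = 33.94/65.43 = 0.5187

Final: 0.5187


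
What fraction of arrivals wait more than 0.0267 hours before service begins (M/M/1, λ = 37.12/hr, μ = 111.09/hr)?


ρ = 37.12/111.09 = 0.3341
P(Wq > t) = ρ·e^{−(μ−λ)t} = 0.3341·e^{−1.9750}
= 0.3341·0.138761 = 0.046366

Final: 0.046366


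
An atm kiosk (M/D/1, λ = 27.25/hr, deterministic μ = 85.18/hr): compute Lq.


ρ = 27.25/85.18 = 0.3199
M/D/1: Lq = ρ²/(2(1−ρ)) = 0.1023/(2·0.6801) = 0.07524

Final: 0.07524


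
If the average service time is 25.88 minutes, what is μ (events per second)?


μ = 1/(service time) in consistent units.
1 second = 0.0166667 min, so μ = 0.0166667/25.88 = 0.0006440 per second

Final: 0.0006440 /sec


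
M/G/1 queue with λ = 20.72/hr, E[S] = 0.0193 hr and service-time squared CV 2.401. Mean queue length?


ρ = λ·E[S] = 20.72·0.0193 = 0.3999
Lq = ρ²(1+C_s²)/(2(1−ρ)) = 0.1599·(1+2.401)/(2·0.6001)
= 0.1599·3.4010/1.2002 = 0.45315

Final: 0.45315


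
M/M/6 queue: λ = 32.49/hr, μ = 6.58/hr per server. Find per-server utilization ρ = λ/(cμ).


ρ = λ/(cμ) = 32.49/(6·6.58) = 32.49/39.48 = 0.8229

Final: 0.8229


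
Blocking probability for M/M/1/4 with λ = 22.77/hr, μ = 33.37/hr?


ρ = λ/μ = 22.77/33.37 = 0.6823
P_K = (1−ρ)ρ^K/(1−ρ^(K+1)) = (0.3177·0.216784)/(1 − 0.147922)
= 0.068862/0.852078 = 0.080816

Final: 0.080816


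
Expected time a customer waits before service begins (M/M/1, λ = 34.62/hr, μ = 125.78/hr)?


ρ = 34.62/125.78 = 0.2752
Wq = ρ/(μ−λ) = 0.2752/(125.78 − 34.62) = 0.2752/91.16 = 0.003019 hr

Final: 0.003019 hr


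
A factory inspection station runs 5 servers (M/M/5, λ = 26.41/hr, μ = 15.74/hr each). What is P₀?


a = λ/μ = 26.41/15.74 = 1.6779; ρ = a/c = 0.3356
Σ_{k=0}^{4} a^k/k! (terms k=0..4) = 1.00000 + 1.67789 + 1.40766 + 0.78730 + 0.33025 = 5.20310
Tail: a^5/(5!(1−ρ)) = 13.29898/(120·0.6644) = 0.16680
P₀ = 1/(5.20310 + 0.16680) = 1/5.36990 = 0.186223

Final: 0.186223


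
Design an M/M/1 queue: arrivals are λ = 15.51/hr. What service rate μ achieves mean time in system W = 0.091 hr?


W = 1/(μ−λ) ⇒ μ − λ = 1/W = 1/0.091 = 10.9890
μ = λ + 1/W = 15.51 + 10.9890 = 26.4990 per hr

Final: 26.4990 /hr


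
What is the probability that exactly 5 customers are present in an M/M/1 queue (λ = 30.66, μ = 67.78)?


ρ = 30.66/67.78 = 0.4523
P_n = (1−ρ)·ρ^n = (1 − 0.4523)·0.4523^5 = 0.5477·0.018939 = 0.010372

Final: 0.010372


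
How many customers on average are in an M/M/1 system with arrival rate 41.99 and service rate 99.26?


ρ = λ/μ = 41.99/99.26 = 0.4230
L = ρ/(1−ρ) = 0.4230/(1 − 0.4230) = 0.4230/0.5770 = 0.7332

Final: 0.7332


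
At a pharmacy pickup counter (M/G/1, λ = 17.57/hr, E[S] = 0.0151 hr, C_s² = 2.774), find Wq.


ρ = λ·E[S] = 17.57·0.0151 = 0.2653
E[S²] = E[S]²(1+C_s²) = 0.0151²·(1+2.774) = 0.0008605
Wq = λ·E[S²]/(2(1−ρ)) = 17.57·0.0008605/(2·0.7347) = 0.01029 hr

Final: 0.01029 hr


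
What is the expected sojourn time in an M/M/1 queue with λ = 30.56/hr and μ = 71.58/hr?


W = 1/(μ−λ) = 1/(71.58 − 30.56) = 1/41.02 = 0.02438 hr

Final: 0.02438 hr


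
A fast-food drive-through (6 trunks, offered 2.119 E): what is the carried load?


B(6,2.119) = 0.015201 (Erlang-B)
Carried load = a(1 − B) = 2.119·(1 − 0.015201) = 2.119·0.984799 = 2.0868 E

Final: 2.0868 Erlangs


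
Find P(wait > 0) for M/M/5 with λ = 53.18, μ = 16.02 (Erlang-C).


a = λ/μ = 3.3196; ρ = a/5 = 0.6639
P₀ = 0.032277 (from M/M/c formula)
C(c,a) = [a^c/(c!(1−ρ))]·P₀ = [403.11514/(120·0.3361)]·0.032277
= 9.99552·0.032277 = 0.322627

Final: 0.322627


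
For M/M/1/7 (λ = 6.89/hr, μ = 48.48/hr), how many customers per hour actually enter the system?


ρ = 0.1421; P_K = (1−ρ)ρ^7/(1−ρ^8) = 0.000001005
λ_eff = λ(1 − P_K) = 6.89·(1 − 0.000001005) = 6.89·0.999999 = 6.8900 /hr

Final: 6.8900 /hr


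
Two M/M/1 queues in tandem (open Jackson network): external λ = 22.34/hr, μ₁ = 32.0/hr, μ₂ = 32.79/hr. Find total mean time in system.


Each node sees arrival rate λ = 22.34/hr (tandem ⇒ throughput preserved).
W₁ = 1/(μ₁−λ) = 1/(32.0−22.34) = 0.10352 hr
W₂ = 1/(μ₂−λ) = 1/(32.79−22.34) = 0.09569 hr
W_total = W₁ + W₂ = 0.10352 + 0.09569 = 0.19921 hr

Final: 0.19921 hr


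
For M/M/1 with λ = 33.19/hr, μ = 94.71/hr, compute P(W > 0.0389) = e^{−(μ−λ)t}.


W ~ Exponential(μ−λ) for M/M/1.
μ − λ = 94.71 − 33.19 = 61.5200
P(W > t) = e^{−(μ−λ)t} = e^{−2.3931} = 0.091344

Final: 0.091344


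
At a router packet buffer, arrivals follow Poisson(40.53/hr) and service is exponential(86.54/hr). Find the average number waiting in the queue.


ρ = 40.53/86.54 = 0.4683
Lq = ρ²/(1−ρ) = 0.2193/0.5317 = 0.4126

Final: 0.4126


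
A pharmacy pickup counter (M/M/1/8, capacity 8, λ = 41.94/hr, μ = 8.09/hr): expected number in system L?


ρ = 41.94/8.09 = 5.1842
L = ρ[1 − (K+1)ρ^K + Kρ^(K+1)] / [(1−ρ)(1−ρ^(K+1))]
Numerator: 5.1842·(1 − 9·521722.102923 + 8·2704700.246799) = 87830883.037901
Denominator: (-4.1842)·(-2704699.246799) = 11316943.078387
L = 87830883.037901/11316943.078387 = 7.7610

Final: 7.7610


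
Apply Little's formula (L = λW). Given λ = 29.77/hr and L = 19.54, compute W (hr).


W = L/λ = 19.54/29.77 = 0.6564 hr

Final: 0.6564 hr


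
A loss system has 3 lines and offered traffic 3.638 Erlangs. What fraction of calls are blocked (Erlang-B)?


B(c,a) = (a^c/c!) / Σ_{k=0}^{c} a^k/k!
a^3/3! = 8.024848
Σ terms (k=0..3): 1.00000 + 3.63800 + 6.61752 + 8.02485 = 19.280370
B = 8.024848/19.280370 = 0.416219

Final: 0.416219


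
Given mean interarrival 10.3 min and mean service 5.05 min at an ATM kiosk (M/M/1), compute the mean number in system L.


λ = 60/10.3 = 5.8252 /hr
μ = 60/5.05 = 11.8812 /hr
ρ = λ/μ = 5.8252/11.8812 = 0.4903
L = ρ/(1−ρ) = 0.4903/0.5097 = 0.9619

Final: 0.9619


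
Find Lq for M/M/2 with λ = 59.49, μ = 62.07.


a = λ/μ = 0.9584; ρ = a/2 = 0.4792
P₀ = 0.352067
Lq = P₀·a^c·ρ / (c!·(1−ρ)²) = 0.352067·0.91860·0.4792/(2·0.27121)
= 0.28572

Final: 0.28572


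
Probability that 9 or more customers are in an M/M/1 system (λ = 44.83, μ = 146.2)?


ρ = 44.83/146.2 = 0.3066
P(N ≥ n) = ρ^n = 0.3066^9 = 0.00002397

Final: 0.00002397


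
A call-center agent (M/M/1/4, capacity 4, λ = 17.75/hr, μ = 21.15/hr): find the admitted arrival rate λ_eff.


ρ = 0.8392; P_K = (1−ρ)ρ^4/(1−ρ^5) = 0.136633
λ_eff = λ(1 − P_K) = 17.75·(1 − 0.136633) = 17.75·0.863367 = 15.3248 /hr

Final: 15.3248 /hr


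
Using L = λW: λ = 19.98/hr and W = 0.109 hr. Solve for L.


L = λW = 19.98·0.109 = 2.1778

Final: 2.1778


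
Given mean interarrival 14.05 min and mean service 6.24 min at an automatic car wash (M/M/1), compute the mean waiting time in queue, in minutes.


λ = 60/14.05 = 4.2705 /hr
μ = 60/6.24 = 9.6154 /hr
ρ = λ/μ = 4.2705/9.6154 = 0.4441
Wq = ρ/(μ−λ) = 0.4441/(9.6154−4.2705) = 0.08309 hr
In minutes: 0.08309·60 = 4.986 min

Final: 4.986 min


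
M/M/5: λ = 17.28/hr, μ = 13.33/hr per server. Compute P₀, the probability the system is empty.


a = λ/μ = 17.28/13.33 = 1.2963; ρ = a/c = 0.2593
Σ_{k=0}^{4} a^k/k! (terms k=0..4) = 1.00000 + 1.29632 + 0.84023 + 0.36307 + 0.11766 = 3.61729
Tail: a^5/(5!(1−ρ)) = 3.66073/(120·0.7407) = 0.04118
P₀ = 1/(3.61729 + 0.04118) = 1/3.65847 = 0.273338

Final: 0.273338


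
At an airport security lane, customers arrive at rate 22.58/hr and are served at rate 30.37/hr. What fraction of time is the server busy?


ρ = λ/μ = 22.58/30.37 = 0.7435

Final: 0.7435


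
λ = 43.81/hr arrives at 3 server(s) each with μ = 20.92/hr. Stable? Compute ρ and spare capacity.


Total capacity cμ = 3·20.92 = 62.76/hr
ρ = λ/(cμ) = 43.81/62.76 = 0.6981
Stable ⇔ ρ < 1: YES
Spare capacity = cμ − λ = 62.76 − 43.81 = 18.95/hr

Final: ρ = 0.6981; stable; margin = 18.95/hr


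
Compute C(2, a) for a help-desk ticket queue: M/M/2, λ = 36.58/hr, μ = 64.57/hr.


a = λ/μ = 0.5665; ρ = a/2 = 0.2833
P₀ = 0.558532 (from M/M/c formula)
C(c,a) = [a^c/(c!(1−ρ))]·P₀ = [0.32094/(2·0.7167)]·0.558532
= 0.22389·0.558532 = 0.125049

Final: 0.125049


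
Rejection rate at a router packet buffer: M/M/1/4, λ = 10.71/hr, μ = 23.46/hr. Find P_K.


ρ = λ/μ = 10.71/23.46 = 0.4565
P_K = (1−ρ)ρ^K/(1−ρ^(K+1)) = (0.5435·0.043436)/(1 − 0.019829)
= 0.023606/0.980171 = 0.024084

Final: 0.024084


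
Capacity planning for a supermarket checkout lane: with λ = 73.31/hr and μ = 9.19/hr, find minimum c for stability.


Stability requires cμ > λ ⇔ c > λ/μ.
λ/μ = 73.31/9.19 = 7.9771
Minimum integer c = ⌊7.9771⌋ + 1 = 8
Check: 8·9.19 = 73.52 > 73.31, while 7·9.19 = 64.33 ≤ 73.31

Final: 8 servers


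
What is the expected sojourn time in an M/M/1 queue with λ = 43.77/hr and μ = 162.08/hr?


W = 1/(μ−λ) = 1/(162.08 − 43.77) = 1/118.31 = 0.008452 hr

Final: 0.008452 hr


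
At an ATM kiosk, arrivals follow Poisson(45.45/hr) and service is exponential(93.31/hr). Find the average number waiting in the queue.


ρ = 45.45/93.31 = 0.4871
Lq = ρ²/(1−ρ) = 0.2373/0.5129 = 0.4626

Final: 0.4626


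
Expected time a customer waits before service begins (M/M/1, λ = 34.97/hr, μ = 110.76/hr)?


ρ = 34.97/110.76 = 0.3157
Wq = ρ/(μ−λ) = 0.3157/(110.76 − 34.97) = 0.3157/75.79 = 0.004166 hr

Final: 0.004166 hr


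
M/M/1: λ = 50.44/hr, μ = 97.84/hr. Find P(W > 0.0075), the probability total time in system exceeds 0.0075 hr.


W ~ Exponential(μ−λ) for M/M/1.
μ − λ = 97.84 − 50.44 = 47.4000
P(W > t) = e^{−(μ−λ)t} = e^{−0.3555} = 0.700823

Final: 0.700823


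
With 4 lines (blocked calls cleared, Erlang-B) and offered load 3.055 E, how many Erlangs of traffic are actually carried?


B(4,3.055) = 0.212208 (Erlang-B)
Carried load = a(1 − B) = 3.055·(1 − 0.212208) = 3.055·0.787792 = 2.4067 E

Final: 2.4067 Erlangs


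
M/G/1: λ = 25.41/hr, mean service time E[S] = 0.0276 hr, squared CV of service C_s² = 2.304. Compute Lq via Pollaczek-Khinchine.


ρ = λ·E[S] = 25.41·0.0276 = 0.7013
Lq = ρ²(1+C_s²)/(2(1−ρ)) = 0.4918·(1+2.304)/(2·0.2987)
= 0.4918·3.3040/0.5974 = 2.72035

Final: 2.72035


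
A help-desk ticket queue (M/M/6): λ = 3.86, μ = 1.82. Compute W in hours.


a = 2.1209; ρ = 0.3535; P₀ = 0.119673
Lq = P₀·a^c·ρ/(c!(1−ρ)²) = 0.01279
Wq = Lq/λ = 0.01279/3.86 = 0.003314 hr
W = Wq + 1/μ = 0.003314 + 0.54945 = 0.55276 hr

Final: 0.55276 hr


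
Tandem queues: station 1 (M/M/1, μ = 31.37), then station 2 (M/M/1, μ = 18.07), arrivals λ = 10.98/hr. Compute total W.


Each node sees arrival rate λ = 10.98/hr (tandem ⇒ throughput preserved).
W₁ = 1/(μ₁−λ) = 1/(31.37−10.98) = 0.04904 hr
W₂ = 1/(μ₂−λ) = 1/(18.07−10.98) = 0.14104 hr
W_total = W₁ + W₂ = 0.04904 + 0.14104 = 0.19009 hr

Final: 0.19009 hr


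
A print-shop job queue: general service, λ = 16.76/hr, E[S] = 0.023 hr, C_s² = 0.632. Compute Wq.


ρ = λ·E[S] = 16.76·0.023 = 0.3855
E[S²] = E[S]²(1+C_s²) = 0.023²·(1+0.632) = 0.0008633
Wq = λ·E[S²]/(2(1−ρ)) = 16.76·0.0008633/(2·0.6145) = 0.01177 hr

Final: 0.01177 hr


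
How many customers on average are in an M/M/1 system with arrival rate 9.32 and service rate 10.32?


ρ = λ/μ = 9.32/10.32 = 0.9031
L = ρ/(1−ρ) = 0.9031/(1 − 0.9031) = 0.9031/0.09690 = 9.3200

Final: 9.3200


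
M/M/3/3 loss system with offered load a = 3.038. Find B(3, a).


B(c,a) = (a^c/c!) / Σ_{k=0}^{c} a^k/k!
a^3/3! = 4.673175
Σ terms (k=0..3): 1.00000 + 3.03800 + 4.61472 + 4.67318 = 13.325897
B = 4.673175/13.325897 = 0.350684

Final: 0.350684


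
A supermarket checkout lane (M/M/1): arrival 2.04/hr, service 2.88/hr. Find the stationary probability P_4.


ρ = 2.04/2.88 = 0.7083
P_n = (1−ρ)·ρ^n = (1 − 0.7083)·0.7083^4 = 0.2917·0.251739 = 0.073424

Final: 0.073424


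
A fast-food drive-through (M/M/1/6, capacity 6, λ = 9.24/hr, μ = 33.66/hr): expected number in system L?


ρ = 9.24/33.66 = 0.2745
L = ρ[1 − (K+1)ρ^K + Kρ^(K+1)] / [(1−ρ)(1−ρ^(K+1))]
Numerator: 0.2745·(1 − 7·0.0004279 + 6·0.0001175) = 0.273881
Denominator: (0.7255)·(0.999883) = 0.725405
L = 0.273881/0.725405 = 0.3776

Final: 0.3776


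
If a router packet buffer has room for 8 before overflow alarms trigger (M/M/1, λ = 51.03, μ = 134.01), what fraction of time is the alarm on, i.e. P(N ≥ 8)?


ρ = 51.03/134.01 = 0.3808
P(N ≥ n) = ρ^n = 0.3808^8 = 0.0004421

Final: 0.0004421


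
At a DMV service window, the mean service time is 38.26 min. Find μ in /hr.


μ = 1/(service time) in consistent units.
1 hour = 60 min, so μ = 60/38.26 = 1.5682 per hour

Final: 1.5682 /hr


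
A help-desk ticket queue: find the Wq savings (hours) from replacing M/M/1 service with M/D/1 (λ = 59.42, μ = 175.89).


ρ = 59.42/175.89 = 0.3378
Wq(M/M/1) = ρ/(μ−λ) = 0.3378/116.47 = 0.002901 hr
Wq(M/D/1) = ρ/(2(μ−λ)) = 0.001450 hr
Savings = 0.002901 − 0.001450 = 0.001450 hr

Final: 0.001450 hr


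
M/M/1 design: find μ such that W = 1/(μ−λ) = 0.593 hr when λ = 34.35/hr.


W = 1/(μ−λ) ⇒ μ − λ = 1/W = 1/0.593 = 1.6863
μ = λ + 1/W = 34.35 + 1.6863 = 36.0363 per hr

Final: 36.0363 /hr


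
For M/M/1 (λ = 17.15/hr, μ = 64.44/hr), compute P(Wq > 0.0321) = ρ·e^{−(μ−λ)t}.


ρ = 17.15/64.44 = 0.2661
P(Wq > t) = ρ·e^{−(μ−λ)t} = 0.2661·e^{−1.5180}
= 0.2661·0.219148 = 0.058324

Final: 0.058324


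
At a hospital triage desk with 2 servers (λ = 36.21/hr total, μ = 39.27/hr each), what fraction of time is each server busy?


ρ = λ/(cμ) = 36.21/(2·39.27) = 36.21/78.54 = 0.4610

Final: 0.4610


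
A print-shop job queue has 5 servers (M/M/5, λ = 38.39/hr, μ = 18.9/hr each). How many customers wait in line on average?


a = λ/μ = 2.0312; ρ = a/5 = 0.4062
P₀ = 0.130116
Lq = P₀·a^c·ρ / (c!·(1−ρ)²) = 0.130116·34.57654·0.4062/(120·0.35255)
= 0.04320

Final: 0.04320


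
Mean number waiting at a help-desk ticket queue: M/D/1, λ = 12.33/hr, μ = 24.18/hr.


ρ = 12.33/24.18 = 0.5099
M/D/1: Lq = ρ²/(2(1−ρ)) = 0.2600/(2·0.4901) = 0.26529

Final: 0.26529


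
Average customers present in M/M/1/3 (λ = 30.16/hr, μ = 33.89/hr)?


ρ = 30.16/33.89 = 0.8899
L = ρ[1 − (K+1)ρ^K + Kρ^(K+1)] / [(1−ρ)(1−ρ^(K+1))]
Numerator: 0.8899·(1 − 4·0.704822 + 3·0.627248) = 0.055582
Denominator: (0.1101)·(0.372752) = 0.041026
L = 0.055582/0.041026 = 1.3548

Final: 1.3548


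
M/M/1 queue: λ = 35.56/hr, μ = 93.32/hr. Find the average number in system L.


ρ = λ/μ = 35.56/93.32 = 0.3811
L = ρ/(1−ρ) = 0.3811/(1 − 0.3811) = 0.3811/0.6189 = 0.6157

Final: 0.6157


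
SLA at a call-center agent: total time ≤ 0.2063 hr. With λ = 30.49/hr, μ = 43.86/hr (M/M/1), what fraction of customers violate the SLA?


W ~ Exponential(μ−λ) for M/M/1.
μ − λ = 43.86 − 30.49 = 13.3700
P(W > t) = e^{−(μ−λ)t} = e^{−2.7582} = 0.063404

Final: 0.063404


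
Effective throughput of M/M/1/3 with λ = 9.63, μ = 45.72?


ρ = 0.2106; P_K = (1−ρ)ρ^3/(1−ρ^4) = 0.007391
λ_eff = λ(1 − P_K) = 9.63·(1 − 0.007391) = 9.63·0.992609 = 9.5588 /hr

Final: 9.5588 /hr


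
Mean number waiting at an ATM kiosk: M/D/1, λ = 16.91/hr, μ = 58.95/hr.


ρ = 16.91/58.95 = 0.2869
M/D/1: Lq = ρ²/(2(1−ρ)) = 0.08228/(2·0.7131) = 0.05769

Final: 0.05769


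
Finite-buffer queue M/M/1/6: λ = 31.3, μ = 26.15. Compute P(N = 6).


ρ = λ/μ = 31.3/26.15 = 1.1969
P_K = (1−ρ)ρ^K/(1−ρ^(K+1)) = (-0.1969·2.940599)/(1 − 3.519723)
= -0.579124/-2.519723 = 0.229836

Final: 0.229836


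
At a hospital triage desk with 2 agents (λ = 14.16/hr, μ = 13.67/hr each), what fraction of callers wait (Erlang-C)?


a = λ/μ = 1.0358; ρ = a/2 = 0.5179
P₀ = 0.317590 (from M/M/c formula)
C(c,a) = [a^c/(c!(1−ρ))]·P₀ = [1.07297/(2·0.4821)]·0.317590
= 1.11287·0.317590 = 0.353435

Final: 0.353435


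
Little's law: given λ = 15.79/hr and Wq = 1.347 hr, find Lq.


Lq = λWq = 15.79·1.347 = 21.2691

Final: 21.2691


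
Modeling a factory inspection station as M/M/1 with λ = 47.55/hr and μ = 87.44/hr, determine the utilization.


ρ = λ/μ = 47.55/87.44 = 0.5438

Final: 0.5438


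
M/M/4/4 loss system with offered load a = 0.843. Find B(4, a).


B(c,a) = (a^c/c!) / Σ_{k=0}^{c} a^k/k!
a^4/4! = 0.021043
Σ terms (k=0..4): 1.00000 + 0.84300 + 0.35532 + 0.09985 + 0.02104 = 2.319213
B = 0.021043/2.319213 = 0.009073

Final: 0.009073


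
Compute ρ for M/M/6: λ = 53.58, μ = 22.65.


ρ = λ/(cμ) = 53.58/(6·22.65) = 53.58/135.90 = 0.3943

Final: 0.3943


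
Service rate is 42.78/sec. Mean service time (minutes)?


Mean service time = 1/μ = 1/42.78 second = 0.02338 second
In minutes: 0.02338 × 0.0166667 = 0.0003896 min

Final: 0.0003896 min


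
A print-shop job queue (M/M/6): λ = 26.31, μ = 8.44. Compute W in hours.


a = 3.1173; ρ = 0.5195; P₀ = 0.043355
Lq = P₀·a^c·ρ/(c!(1−ρ)²) = 0.12437
Wq = Lq/λ = 0.12437/26.31 = 0.004727 hr
W = Wq + 1/μ = 0.004727 + 0.11848 = 0.12321 hr

Final: 0.12321 hr


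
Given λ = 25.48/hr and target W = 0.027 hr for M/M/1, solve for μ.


W = 1/(μ−λ) ⇒ μ − λ = 1/W = 1/0.027 = 37.0370
μ = λ + 1/W = 25.48 + 37.0370 = 62.5170 per hr

Final: 62.5170 /hr


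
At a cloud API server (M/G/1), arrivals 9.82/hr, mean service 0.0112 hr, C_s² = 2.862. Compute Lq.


ρ = λ·E[S] = 9.82·0.0112 = 0.1100
Lq = ρ²(1+C_s²)/(2(1−ρ)) = 0.01210·(1+2.862)/(2·0.8900)
= 0.01210·3.8620/1.7800 = 0.02624

Final: 0.02624


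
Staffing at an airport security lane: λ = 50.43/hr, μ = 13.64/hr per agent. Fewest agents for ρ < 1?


Stability requires cμ > λ ⇔ c > λ/μ.
λ/μ = 50.43/13.64 = 3.6972
Minimum integer c = ⌊3.6972⌋ + 1 = 4
Check: 4·13.64 = 54.56 > 50.43, while 3·13.64 = 40.92 ≤ 50.43

Final: 4 servers


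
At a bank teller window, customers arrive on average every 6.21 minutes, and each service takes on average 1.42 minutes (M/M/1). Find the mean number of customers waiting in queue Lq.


λ = 60/6.21 = 9.6618 /hr
μ = 60/1.42 = 42.2535 /hr
ρ = λ/μ = 9.6618/42.2535 = 0.2287
Lq = ρ²/(1−ρ) = 0.05229/0.7713 = 0.06779

Final: 0.06779


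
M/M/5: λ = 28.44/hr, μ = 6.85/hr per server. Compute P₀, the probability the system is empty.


a = λ/μ = 28.44/6.85 = 4.1518; ρ = a/c = 0.8304
Σ_{k=0}^{4} a^k/k! (terms k=0..4) = 1.00000 + 4.15182 + 8.61882 + 11.92795 + 12.38069 = 38.07929
Tail: a^5/(5!(1−ρ)) = 1233.65892/(120·0.1696) = 60.60358
P₀ = 1/(38.07929 + 60.60358) = 1/98.68287 = 0.010133

Final: 0.010133


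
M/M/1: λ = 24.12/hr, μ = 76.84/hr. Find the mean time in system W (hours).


W = 1/(μ−λ) = 1/(76.84 − 24.12) = 1/52.72 = 0.01897 hr

Final: 0.01897 hr


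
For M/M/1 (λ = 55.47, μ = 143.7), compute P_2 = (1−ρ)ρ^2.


ρ = 55.47/143.7 = 0.3860
P_n = (1−ρ)·ρ^n = (1 − 0.3860)·0.3860^2 = 0.6140·0.149006 = 0.091488

Final: 0.091488


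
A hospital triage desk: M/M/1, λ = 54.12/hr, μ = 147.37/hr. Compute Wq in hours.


ρ = 54.12/147.37 = 0.3672
Wq = ρ/(μ−λ) = 0.3672/(147.37 − 54.12) = 0.3672/93.25 = 0.003938 hr

Final: 0.003938 hr


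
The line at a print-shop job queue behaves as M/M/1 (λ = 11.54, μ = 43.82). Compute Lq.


ρ = 11.54/43.82 = 0.2634
Lq = ρ²/(1−ρ) = 0.06935/0.7366 = 0.09415

Final: 0.09415


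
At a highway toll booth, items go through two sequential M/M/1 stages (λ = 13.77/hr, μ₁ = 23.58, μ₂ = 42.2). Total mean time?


Each node sees arrival rate λ = 13.77/hr (tandem ⇒ throughput preserved).
W₁ = 1/(μ₁−λ) = 1/(23.58−13.77) = 0.10194 hr
W₂ = 1/(μ₂−λ) = 1/(42.2−13.77) = 0.03517 hr
W_total = W₁ + W₂ = 0.10194 + 0.03517 = 0.13711 hr

Final: 0.13711 hr


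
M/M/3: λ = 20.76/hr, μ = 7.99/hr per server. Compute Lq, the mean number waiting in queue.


a = λ/μ = 2.5982; ρ = a/3 = 0.8661
P₀ = 0.034718
Lq = P₀·a^c·ρ / (c!·(1−ρ)²) = 0.034718·17.54049·0.8661/(6·0.01793)
= 4.90149

Final: 4.90149


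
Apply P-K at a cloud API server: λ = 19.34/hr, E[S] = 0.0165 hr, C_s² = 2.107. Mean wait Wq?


ρ = λ·E[S] = 19.34·0.0165 = 0.3191
E[S²] = E[S]²(1+C_s²) = 0.0165²·(1+2.107) = 0.0008459
Wq = λ·E[S²]/(2(1−ρ)) = 19.34·0.0008459/(2·0.6809) = 0.01201 hr

Final: 0.01201 hr


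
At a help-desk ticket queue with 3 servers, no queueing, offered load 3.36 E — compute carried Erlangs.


B(3,3.36) = 0.387223 (Erlang-B)
Carried load = a(1 − B) = 3.36·(1 − 0.387223) = 3.36·0.612777 = 2.0589 E

Final: 2.0589 Erlangs


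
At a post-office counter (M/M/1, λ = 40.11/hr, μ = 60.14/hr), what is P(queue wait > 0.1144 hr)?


ρ = 40.11/60.14 = 0.6669
P(Wq > t) = ρ·e^{−(μ−λ)t} = 0.6669·e^{−2.2914}
= 0.6669·0.101122 = 0.067442

Final: 0.067442


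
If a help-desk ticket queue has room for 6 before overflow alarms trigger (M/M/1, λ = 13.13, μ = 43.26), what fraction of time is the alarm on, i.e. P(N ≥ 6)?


ρ = 13.13/43.26 = 0.3035
P(N ≥ n) = ρ^n = 0.3035^6 = 0.0007818

Final: 0.0007818


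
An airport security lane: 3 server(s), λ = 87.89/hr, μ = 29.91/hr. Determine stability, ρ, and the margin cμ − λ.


Total capacity cμ = 3·29.91 = 89.73/hr
ρ = λ/(cμ) = 87.89/89.73 = 0.9795
Stable ⇔ ρ < 1: YES
Spare capacity = cμ − λ = 89.73 − 87.89 = 1.84/hr

Final: ρ = 0.9795; stable; margin = 1.84/hr


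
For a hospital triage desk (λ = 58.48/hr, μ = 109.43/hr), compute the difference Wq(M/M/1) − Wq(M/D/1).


ρ = 58.48/109.43 = 0.5344
Wq(M/M/1) = ρ/(μ−λ) = 0.5344/50.95 = 0.01049 hr
Wq(M/D/1) = ρ/(2(μ−λ)) = 0.005244 hr
Savings = 0.01049 − 0.005244 = 0.005244 hr

Final: 0.005244 hr


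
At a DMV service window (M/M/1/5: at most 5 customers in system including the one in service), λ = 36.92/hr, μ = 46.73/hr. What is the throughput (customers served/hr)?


ρ = 0.7901; P_K = (1−ρ)ρ^5/(1−ρ^6) = 0.085395
λ_eff = λ(1 − P_K) = 36.92·(1 − 0.085395) = 36.92·0.914605 = 33.7672 /hr

Final: 33.7672 /hr


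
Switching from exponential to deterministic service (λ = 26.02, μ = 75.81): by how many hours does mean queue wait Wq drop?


ρ = 26.02/75.81 = 0.3432
Wq(M/M/1) = ρ/(μ−λ) = 0.3432/49.79 = 0.006893 hr
Wq(M/D/1) = ρ/(2(μ−λ)) = 0.003447 hr
Savings = 0.006893 − 0.003447 = 0.003447 hr

Final: 0.003447 hr


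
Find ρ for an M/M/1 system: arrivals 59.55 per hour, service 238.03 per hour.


ρ = λ/μ = 59.55/238.03 = 0.2502

Final: 0.2502


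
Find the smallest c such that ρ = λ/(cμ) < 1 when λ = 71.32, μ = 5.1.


Stability requires cμ > λ ⇔ c > λ/μ.
λ/μ = 71.32/5.1 = 13.9843
Minimum integer c = ⌊13.9843⌋ + 1 = 14
Check: 14·5.1 = 71.40 > 71.32, while 13·5.1 = 66.30 ≤ 71.32

Final: 14 servers


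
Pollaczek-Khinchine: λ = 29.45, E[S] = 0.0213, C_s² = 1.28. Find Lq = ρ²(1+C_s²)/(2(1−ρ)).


ρ = λ·E[S] = 29.45·0.0213 = 0.6273
Lq = ρ²(1+C_s²)/(2(1−ρ)) = 0.3935·(1+1.28)/(2·0.3727)
= 0.3935·2.2800/0.7454 = 1.20353

Final: 1.20353


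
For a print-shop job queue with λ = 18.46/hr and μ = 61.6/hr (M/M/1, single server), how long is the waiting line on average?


ρ = 18.46/61.6 = 0.2997
Lq = ρ²/(1−ρ) = 0.08981/0.7003 = 0.1282

Final: 0.1282


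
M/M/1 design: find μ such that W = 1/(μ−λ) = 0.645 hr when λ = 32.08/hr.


W = 1/(μ−λ) ⇒ μ − λ = 1/W = 1/0.645 = 1.5504
μ = λ + 1/W = 32.08 + 1.5504 = 33.6304 per hr

Final: 33.6304 /hr


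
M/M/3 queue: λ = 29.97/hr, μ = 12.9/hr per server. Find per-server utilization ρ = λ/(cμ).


ρ = λ/(cμ) = 29.97/(3·12.9) = 29.97/38.70 = 0.7744

Final: 0.7744


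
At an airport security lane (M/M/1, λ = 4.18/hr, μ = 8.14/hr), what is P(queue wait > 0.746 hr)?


ρ = 4.18/8.14 = 0.5135
P(Wq > t) = ρ·e^{−(μ−λ)t} = 0.5135·e^{−2.9542}
= 0.5135·0.052122 = 0.026766

Final: 0.026766


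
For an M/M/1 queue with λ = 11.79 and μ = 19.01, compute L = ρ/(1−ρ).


ρ = λ/μ = 11.79/19.01 = 0.6202
L = ρ/(1−ρ) = 0.6202/(1 − 0.6202) = 0.6202/0.3798 = 1.6330

Final: 1.6330


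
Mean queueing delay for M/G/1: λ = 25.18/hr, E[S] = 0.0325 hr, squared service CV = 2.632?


ρ = λ·E[S] = 25.18·0.0325 = 0.8184
E[S²] = E[S]²(1+C_s²) = 0.0325²·(1+2.632) = 0.003836
Wq = λ·E[S²]/(2(1−ρ)) = 25.18·0.003836/(2·0.1816) = 0.26589 hr

Final: 0.26589 hr


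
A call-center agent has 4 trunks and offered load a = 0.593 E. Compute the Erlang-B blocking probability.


B(c,a) = (a^c/c!) / Σ_{k=0}^{c} a^k/k!
a^4/4! = 0.005152
Σ terms (k=0..4): 1.00000 + 0.59300 + 0.17582 + 0.03475 + 0.005152 = 1.808732
B = 0.005152/1.808732 = 0.002849

Final: 0.002849


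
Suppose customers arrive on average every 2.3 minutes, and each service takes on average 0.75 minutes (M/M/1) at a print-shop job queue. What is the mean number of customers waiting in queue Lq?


λ = 60/2.3 = 26.0870 /hr
μ = 60/0.75 = 80.0000 /hr
ρ = λ/μ = 26.0870/80.0000 = 0.3261
Lq = ρ²/(1−ρ) = 0.1063/0.6739 = 0.1578

Final: 0.1578


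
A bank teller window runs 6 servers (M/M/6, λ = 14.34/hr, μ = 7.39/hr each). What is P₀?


a = λ/μ = 14.34/7.39 = 1.9405; ρ = a/c = 0.3234
Σ_{k=0}^{5} a^k/k! (terms k=0..5) = 1.00000 + 1.94046 + 1.88269 + 1.21776 + 0.59076 + 0.22927 = 6.86094
Tail: a^6/(6!(1−ρ)) = 53.38611/(720·0.6766) = 0.10959
P₀ = 1/(6.86094 + 0.10959) = 1/6.97053 = 0.143461

Final: 0.143461


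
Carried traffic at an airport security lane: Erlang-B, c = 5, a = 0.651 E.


B(5,0.651) = 0.0005082 (Erlang-B)
Carried load = a(1 − B) = 0.651·(1 − 0.0005082) = 0.651·0.999492 = 0.6507 E

Final: 0.6507 Erlangs


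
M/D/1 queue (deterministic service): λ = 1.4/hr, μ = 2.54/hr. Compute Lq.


ρ = 1.4/2.54 = 0.5512
M/D/1: Lq = ρ²/(2(1−ρ)) = 0.3038/(2·0.4488) = 0.33844

Final: 0.33844


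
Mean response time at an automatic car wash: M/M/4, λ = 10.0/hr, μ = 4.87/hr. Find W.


a = 2.0534; ρ = 0.5133; P₀ = 0.123051
Lq = P₀·a^c·ρ/(c!(1−ρ)²) = 0.19757
Wq = Lq/λ = 0.19757/10.0 = 0.01976 hr
W = Wq + 1/μ = 0.01976 + 0.20534 = 0.22510 hr

Final: 0.22510 hr


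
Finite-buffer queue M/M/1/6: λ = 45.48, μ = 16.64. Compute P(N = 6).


ρ = λ/μ = 45.48/16.64 = 2.7332
P_K = (1−ρ)ρ^K/(1−ρ^(K+1)) = (-1.7332·416.872075)/(1 − 1139.383533)
= -722.511457/-1138.383533 = 0.634682

Final: 0.634682


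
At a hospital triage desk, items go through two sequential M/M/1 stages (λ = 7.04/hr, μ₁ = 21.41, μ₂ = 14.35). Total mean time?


Each node sees arrival rate λ = 7.04/hr (tandem ⇒ throughput preserved).
W₁ = 1/(μ₁−λ) = 1/(21.41−7.04) = 0.06959 hr
W₂ = 1/(μ₂−λ) = 1/(14.35−7.04) = 0.13680 hr
W_total = W₁ + W₂ = 0.06959 + 0.13680 = 0.20639 hr

Final: 0.20639 hr


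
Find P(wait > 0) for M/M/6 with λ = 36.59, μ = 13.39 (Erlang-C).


a = λ/μ = 2.7326; ρ = a/6 = 0.4554
P₀ = 0.064423 (from M/M/c formula)
C(c,a) = [a^c/(c!(1−ρ))]·P₀ = [416.38109/(720·0.5446)]·0.064423
= 1.06197·0.064423 = 0.068416

Final: 0.068416


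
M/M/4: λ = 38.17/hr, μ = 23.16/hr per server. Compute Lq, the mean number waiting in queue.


a = λ/μ = 1.6481; ρ = a/4 = 0.4120
P₀ = 0.189568
Lq = P₀·a^c·ρ / (c!·(1−ρ)²) = 0.189568·7.37793·0.4120/(24·0.34571)
= 0.06945

Final: 0.06945


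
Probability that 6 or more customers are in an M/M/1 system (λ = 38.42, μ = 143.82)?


ρ = 38.42/143.82 = 0.2671
P(N ≥ n) = ρ^n = 0.2671^6 = 0.0003634

Final: 0.0003634


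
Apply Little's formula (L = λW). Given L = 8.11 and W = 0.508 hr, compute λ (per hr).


λ = L/W = 8.11/0.508 = 15.9646 /hr

Final: 15.9646 /hr


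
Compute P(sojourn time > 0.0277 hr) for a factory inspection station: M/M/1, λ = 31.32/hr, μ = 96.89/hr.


W ~ Exponential(μ−λ) for M/M/1.
μ − λ = 96.89 − 31.32 = 65.5700
P(W > t) = e^{−(μ−λ)t} = e^{−1.8163} = 0.162628

Final: 0.162628


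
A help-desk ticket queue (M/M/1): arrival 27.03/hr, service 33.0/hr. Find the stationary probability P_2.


ρ = 27.03/33.0 = 0.8191
P_n = (1−ρ)·ρ^n = (1 − 0.8191)·0.8191^2 = 0.1809·0.670910 = 0.121374

Final: 0.121374


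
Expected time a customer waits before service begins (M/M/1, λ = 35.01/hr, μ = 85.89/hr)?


ρ = 35.01/85.89 = 0.4076
Wq = ρ/(μ−λ) = 0.4076/(85.89 − 35.01) = 0.4076/50.88 = 0.008011 hr

Final: 0.008011 hr


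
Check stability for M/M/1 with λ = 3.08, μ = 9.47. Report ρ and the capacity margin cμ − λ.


Total capacity cμ = 1·9.47 = 9.47/hr
ρ = λ/(cμ) = 3.08/9.47 = 0.3252
Stable ⇔ ρ < 1: YES
Spare capacity = cμ − λ = 9.47 − 3.08 = 6.39/hr

Final: ρ = 0.3252; stable; margin = 6.39/hr


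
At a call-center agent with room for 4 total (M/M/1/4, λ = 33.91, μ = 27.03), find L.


ρ = 33.91/27.03 = 1.2545
L = ρ[1 − (K+1)ρ^K + Kρ^(K+1)] / [(1−ρ)(1−ρ^(K+1))]
Numerator: 1.2545·(1 − 5·2.477006 + 4·3.107483) = 1.310864
Denominator: (-0.2545)·(-2.107483) = 0.536422
L = 1.310864/0.536422 = 2.4437

Final: 2.4437


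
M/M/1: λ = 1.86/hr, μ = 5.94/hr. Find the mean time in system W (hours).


W = 1/(μ−λ) = 1/(5.94 − 1.86) = 1/4.08 = 0.2451 hr

Final: 0.2451 hr


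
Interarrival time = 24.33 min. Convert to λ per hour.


λ = 1/(interarrival time) in consistent units.
1 hour = 60 min, so λ = 60/24.33 = 2.4661 per hour

Final: 2.4661 /hr


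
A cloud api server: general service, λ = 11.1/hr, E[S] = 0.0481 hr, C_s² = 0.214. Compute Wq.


ρ = λ·E[S] = 11.1·0.0481 = 0.5339
E[S²] = E[S]²(1+C_s²) = 0.0481²·(1+0.214) = 0.002809
Wq = λ·E[S²]/(2(1−ρ)) = 11.1·0.002809/(2·0.4661) = 0.03345 hr

Final: 0.03345 hr


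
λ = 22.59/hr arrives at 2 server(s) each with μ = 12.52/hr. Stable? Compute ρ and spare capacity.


Total capacity cμ = 2·12.52 = 25.04/hr
ρ = λ/(cμ) = 22.59/25.04 = 0.9022
Stable ⇔ ρ < 1: YES
Spare capacity = cμ − λ = 25.04 − 22.59 = 2.45/hr

Final: ρ = 0.9022; stable; margin = 2.45/hr


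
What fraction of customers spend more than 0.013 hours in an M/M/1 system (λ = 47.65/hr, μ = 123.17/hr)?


W ~ Exponential(μ−λ) for M/M/1.
μ − λ = 123.17 − 47.65 = 75.5200
P(W > t) = e^{−(μ−λ)t} = e^{−0.9818} = 0.374651

Final: 0.374651


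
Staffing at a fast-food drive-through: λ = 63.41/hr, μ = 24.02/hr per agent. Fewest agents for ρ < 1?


Stability requires cμ > λ ⇔ c > λ/μ.
λ/μ = 63.41/24.02 = 2.6399
Minimum integer c = ⌊2.6399⌋ + 1 = 3
Check: 3·24.02 = 72.06 > 63.41, while 2·24.02 = 48.04 ≤ 63.41

Final: 3 servers


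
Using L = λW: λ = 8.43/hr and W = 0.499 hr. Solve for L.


L = λW = 8.43·0.499 = 4.2066

Final: 4.2066


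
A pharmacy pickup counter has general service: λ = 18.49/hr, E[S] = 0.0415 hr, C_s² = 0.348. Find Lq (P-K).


ρ = λ·E[S] = 18.49·0.0415 = 0.7673
Lq = ρ²(1+C_s²)/(2(1−ρ)) = 0.5888·(1+0.348)/(2·0.2327)
= 0.5888·1.3480/0.4653 = 1.70569

Final: 1.70569


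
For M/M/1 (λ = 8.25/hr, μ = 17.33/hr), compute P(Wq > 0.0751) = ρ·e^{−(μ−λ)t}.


ρ = 8.25/17.33 = 0.4761
P(Wq > t) = ρ·e^{−(μ−λ)t} = 0.4761·e^{−0.6819}
= 0.4761·0.505651 = 0.240717

Final: 0.240717


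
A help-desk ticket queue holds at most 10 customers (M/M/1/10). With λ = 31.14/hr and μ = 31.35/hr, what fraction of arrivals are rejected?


ρ = λ/μ = 31.14/31.35 = 0.9933
P_K = (1−ρ)ρ^K/(1−ρ^(K+1)) = (0.006699·0.934998)/(1 − 0.928735)
= 0.006263/0.071265 = 0.087885

Final: 0.087885


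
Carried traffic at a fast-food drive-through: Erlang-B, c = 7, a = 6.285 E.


B(7,6.285) = 0.203542 (Erlang-B)
Carried load = a(1 − B) = 6.285·(1 − 0.203542) = 6.285·0.796458 = 5.0057 E

Final: 5.0057 Erlangs
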